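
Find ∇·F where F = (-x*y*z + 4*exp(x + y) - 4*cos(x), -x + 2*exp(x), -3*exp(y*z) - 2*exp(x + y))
-y*z - 3*y*exp(y*z) + 4*exp(x + y) + 4*sin(x)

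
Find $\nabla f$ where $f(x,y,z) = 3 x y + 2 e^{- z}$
(3*y, 3*x, -2*exp(-z))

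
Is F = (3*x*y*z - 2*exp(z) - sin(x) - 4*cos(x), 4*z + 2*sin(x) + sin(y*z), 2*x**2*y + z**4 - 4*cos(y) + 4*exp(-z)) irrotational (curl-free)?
No, ∇×F = (2*x**2 - y*cos(y*z) + 4*sin(y) - 4, -x*y - 2*exp(z), -3*x*z + 2*cos(x))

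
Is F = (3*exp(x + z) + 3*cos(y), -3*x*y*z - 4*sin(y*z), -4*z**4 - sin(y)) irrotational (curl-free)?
No, ∇×F = (3*x*y + 4*y*cos(y*z) - cos(y), 3*exp(x + z), -3*y*z + 3*sin(y))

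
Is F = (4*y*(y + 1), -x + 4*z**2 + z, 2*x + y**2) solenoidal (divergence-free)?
Yes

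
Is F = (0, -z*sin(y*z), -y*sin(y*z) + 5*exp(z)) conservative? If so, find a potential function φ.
Yes, F is conservative. φ = 5*exp(z) + cos(y*z)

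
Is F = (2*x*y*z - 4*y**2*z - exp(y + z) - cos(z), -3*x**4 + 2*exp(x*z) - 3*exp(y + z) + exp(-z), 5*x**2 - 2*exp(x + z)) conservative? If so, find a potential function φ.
No, ∇×F = (-2*x*exp(x*z) + 3*exp(y + z) + exp(-z), 2*x*y - 10*x - 4*y**2 + 2*exp(x + z) - exp(y + z) + sin(z), -12*x**3 - 2*x*z + 8*y*z + 2*z*exp(x*z) + exp(y + z)) ≠ 0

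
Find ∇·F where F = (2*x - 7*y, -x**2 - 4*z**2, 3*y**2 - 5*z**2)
2 - 10*z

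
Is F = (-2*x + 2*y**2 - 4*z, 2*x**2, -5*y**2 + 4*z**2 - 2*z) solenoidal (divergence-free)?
No, ∇·F = 8*z - 4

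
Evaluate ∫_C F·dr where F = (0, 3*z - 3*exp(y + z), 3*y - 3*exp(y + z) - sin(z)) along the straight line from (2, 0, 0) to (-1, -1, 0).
3 - 3*exp(-1)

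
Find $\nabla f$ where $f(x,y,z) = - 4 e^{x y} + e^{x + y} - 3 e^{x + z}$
(-4*y*exp(x*y) + exp(x + y) - 3*exp(x + z), -4*x*exp(x*y) + exp(x + y), -3*exp(x + z))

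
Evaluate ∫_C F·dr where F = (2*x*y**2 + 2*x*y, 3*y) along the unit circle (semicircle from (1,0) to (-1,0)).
0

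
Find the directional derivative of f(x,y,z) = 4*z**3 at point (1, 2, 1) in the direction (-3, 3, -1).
-12*sqrt(19)/19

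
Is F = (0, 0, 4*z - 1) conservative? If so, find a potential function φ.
Yes, F is conservative. φ = z*(2*z - 1)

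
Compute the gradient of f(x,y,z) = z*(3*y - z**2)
(0, 3*z, 3*y - 3*z**2)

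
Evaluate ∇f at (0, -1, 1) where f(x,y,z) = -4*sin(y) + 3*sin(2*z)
(0, -4*cos(1), 6*cos(2))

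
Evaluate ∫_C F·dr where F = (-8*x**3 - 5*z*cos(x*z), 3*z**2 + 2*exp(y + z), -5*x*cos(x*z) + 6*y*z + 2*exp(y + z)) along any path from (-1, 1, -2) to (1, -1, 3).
-39 - 2*exp(-1) - 5*sin(3) + 5*sin(2) + 2*exp(2)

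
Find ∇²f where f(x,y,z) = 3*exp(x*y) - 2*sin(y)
3*x**2*exp(x*y) + 3*y**2*exp(x*y) + 2*sin(y)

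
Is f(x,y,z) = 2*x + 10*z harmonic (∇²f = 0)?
Yes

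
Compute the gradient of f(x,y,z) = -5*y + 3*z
(0, -5, 3)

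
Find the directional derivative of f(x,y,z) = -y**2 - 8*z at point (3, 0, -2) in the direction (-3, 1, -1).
8*sqrt(11)/11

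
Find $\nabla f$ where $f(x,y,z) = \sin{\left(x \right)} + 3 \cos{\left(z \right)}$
(cos(x), 0, -3*sin(z))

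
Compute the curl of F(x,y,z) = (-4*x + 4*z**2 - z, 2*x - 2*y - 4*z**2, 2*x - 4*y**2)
(-8*y + 8*z, 8*z - 3, 2)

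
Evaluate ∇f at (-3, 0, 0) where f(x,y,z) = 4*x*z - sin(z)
(0, 0, -13)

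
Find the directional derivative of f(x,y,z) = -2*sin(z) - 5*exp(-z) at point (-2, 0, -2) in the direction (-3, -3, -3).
sqrt(3)*(-5*exp(2) + 2*cos(2))/3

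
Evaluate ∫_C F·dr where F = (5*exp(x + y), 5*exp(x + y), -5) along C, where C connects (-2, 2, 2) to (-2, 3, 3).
-10 + 5*E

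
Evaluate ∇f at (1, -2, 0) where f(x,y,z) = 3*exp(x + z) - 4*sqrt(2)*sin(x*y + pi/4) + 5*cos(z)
(8*sqrt(2)*sin(pi/4 + 2) + 3*E, -4*sqrt(2)*sin(pi/4 + 2), 3*E)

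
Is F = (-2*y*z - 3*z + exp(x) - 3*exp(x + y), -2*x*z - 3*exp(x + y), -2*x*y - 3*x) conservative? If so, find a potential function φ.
Yes, F is conservative. φ = -2*x*y*z - 3*x*z + exp(x) - 3*exp(x + y)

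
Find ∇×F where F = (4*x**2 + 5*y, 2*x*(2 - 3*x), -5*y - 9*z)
(-5, 0, -12*x - 1)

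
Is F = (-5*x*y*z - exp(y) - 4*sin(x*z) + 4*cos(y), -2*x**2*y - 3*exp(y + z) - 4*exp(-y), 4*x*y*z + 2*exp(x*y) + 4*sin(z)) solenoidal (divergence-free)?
No, ∇·F = -2*x**2 + 4*x*y - 5*y*z - 4*z*cos(x*z) - 3*exp(y + z) + 4*cos(z) + 4*exp(-y)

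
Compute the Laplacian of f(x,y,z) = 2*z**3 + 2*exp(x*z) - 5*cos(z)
2*x**2*exp(x*z) + 2*z**2*exp(x*z) + 12*z + 5*cos(z)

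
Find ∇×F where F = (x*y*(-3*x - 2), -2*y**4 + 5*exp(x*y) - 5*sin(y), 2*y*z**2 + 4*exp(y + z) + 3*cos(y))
(2*z**2 + 4*exp(y + z) - 3*sin(y), 0, x*(3*x + 2) + 5*y*exp(x*y))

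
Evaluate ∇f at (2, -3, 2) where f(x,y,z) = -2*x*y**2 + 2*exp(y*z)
(-18, 4*exp(-6) + 24, -6*exp(-6))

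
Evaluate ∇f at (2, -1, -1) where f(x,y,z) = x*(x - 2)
(2, 0, 0)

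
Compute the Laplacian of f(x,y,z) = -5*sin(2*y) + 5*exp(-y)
20*sin(2*y) + 5*exp(-y)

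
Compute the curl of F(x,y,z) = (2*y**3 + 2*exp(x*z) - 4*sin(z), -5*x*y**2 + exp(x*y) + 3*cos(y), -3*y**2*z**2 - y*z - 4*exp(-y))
(-6*y*z**2 - z + 4*exp(-y), 2*x*exp(x*z) - 4*cos(z), y*(-11*y + exp(x*y)))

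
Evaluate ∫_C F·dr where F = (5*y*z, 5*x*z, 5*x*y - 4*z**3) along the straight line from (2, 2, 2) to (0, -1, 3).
-105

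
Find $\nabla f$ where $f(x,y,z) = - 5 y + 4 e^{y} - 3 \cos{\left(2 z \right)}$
(0, 4*exp(y) - 5, 6*sin(2*z))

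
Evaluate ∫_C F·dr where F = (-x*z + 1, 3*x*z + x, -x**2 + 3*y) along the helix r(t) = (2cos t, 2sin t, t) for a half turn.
-pi + 8 + 3*pi**2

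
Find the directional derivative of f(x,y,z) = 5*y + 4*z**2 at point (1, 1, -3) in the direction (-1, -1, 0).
-5*sqrt(2)/2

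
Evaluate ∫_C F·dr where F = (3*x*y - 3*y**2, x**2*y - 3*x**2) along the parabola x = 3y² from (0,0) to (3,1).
12/5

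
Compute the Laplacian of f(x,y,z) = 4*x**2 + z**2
10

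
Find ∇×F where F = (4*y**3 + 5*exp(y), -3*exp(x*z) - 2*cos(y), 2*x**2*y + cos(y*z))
(2*x**2 + 3*x*exp(x*z) - z*sin(y*z), -4*x*y, -12*y**2 - 3*z*exp(x*z) - 5*exp(y))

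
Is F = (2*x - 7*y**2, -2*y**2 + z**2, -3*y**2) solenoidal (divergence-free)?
No, ∇·F = 2 - 4*y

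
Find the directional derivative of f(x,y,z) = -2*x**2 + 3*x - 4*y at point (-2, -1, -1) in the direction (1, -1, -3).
15*sqrt(11)/11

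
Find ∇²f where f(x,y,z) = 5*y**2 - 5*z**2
0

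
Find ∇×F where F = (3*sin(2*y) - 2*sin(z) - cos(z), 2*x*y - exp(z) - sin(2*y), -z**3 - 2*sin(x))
(exp(z), sin(z) + 2*cos(x) - 2*cos(z), 2*y - 6*cos(2*y))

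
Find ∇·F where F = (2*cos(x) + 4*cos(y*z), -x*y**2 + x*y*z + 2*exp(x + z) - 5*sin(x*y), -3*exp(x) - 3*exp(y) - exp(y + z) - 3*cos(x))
-2*x*y + x*z - 5*x*cos(x*y) - exp(y + z) - 2*sin(x)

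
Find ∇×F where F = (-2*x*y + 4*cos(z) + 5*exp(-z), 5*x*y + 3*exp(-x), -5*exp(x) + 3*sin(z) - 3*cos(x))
(0, 5*exp(x) - 3*sin(x) - 4*sin(z) - 5*exp(-z), 2*x + 5*y - 3*exp(-x))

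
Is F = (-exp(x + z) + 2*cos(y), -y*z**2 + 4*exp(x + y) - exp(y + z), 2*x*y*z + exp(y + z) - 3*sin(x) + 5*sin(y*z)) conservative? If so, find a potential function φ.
No, ∇×F = (2*x*z + 2*y*z + 5*z*cos(y*z) + 2*exp(y + z), -2*y*z - exp(x + z) + 3*cos(x), 4*exp(x + y) + 2*sin(y)) ≠ 0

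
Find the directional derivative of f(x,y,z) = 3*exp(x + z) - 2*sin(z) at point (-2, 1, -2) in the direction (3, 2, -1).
sqrt(14)*(exp(4)*cos(2) + 3)*exp(-4)/7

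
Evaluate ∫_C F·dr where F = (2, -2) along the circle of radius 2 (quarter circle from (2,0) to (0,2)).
-8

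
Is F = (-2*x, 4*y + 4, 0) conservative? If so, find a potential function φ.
Yes, F is conservative. φ = -x**2 + 2*y**2 + 4*y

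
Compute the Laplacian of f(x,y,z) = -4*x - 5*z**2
-10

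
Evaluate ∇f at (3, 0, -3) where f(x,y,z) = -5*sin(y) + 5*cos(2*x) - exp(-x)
(exp(-3) - 10*sin(6), -5, 0)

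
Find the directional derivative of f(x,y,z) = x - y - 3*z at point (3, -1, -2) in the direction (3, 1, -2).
4*sqrt(14)/7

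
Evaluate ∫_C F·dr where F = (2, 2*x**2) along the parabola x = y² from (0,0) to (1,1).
12/5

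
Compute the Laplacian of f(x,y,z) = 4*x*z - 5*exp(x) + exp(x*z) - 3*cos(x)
x**2*exp(x*z) + z**2*exp(x*z) - 5*exp(x) + 3*cos(x)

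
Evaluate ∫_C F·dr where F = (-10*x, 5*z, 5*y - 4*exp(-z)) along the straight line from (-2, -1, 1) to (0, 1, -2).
-4*exp(-1) + 15 + 4*exp(2)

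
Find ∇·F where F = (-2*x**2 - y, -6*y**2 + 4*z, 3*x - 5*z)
-4*x - 12*y - 5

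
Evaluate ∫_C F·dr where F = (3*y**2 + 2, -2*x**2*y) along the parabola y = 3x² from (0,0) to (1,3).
7/5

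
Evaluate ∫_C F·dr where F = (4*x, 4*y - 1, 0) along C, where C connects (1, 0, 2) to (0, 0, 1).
-2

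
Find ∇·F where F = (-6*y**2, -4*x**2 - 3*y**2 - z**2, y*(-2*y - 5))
-6*y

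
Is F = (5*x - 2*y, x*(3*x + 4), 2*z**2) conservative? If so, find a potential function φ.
No, ∇×F = (0, 0, 6*x + 6) ≠ 0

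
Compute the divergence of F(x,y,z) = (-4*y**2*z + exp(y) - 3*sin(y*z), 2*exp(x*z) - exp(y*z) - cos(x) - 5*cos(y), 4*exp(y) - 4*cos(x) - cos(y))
-z*exp(y*z) + 5*sin(y)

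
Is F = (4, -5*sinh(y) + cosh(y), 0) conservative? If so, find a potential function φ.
Yes, F is conservative. φ = 4*x + sinh(y) - 5*cosh(y)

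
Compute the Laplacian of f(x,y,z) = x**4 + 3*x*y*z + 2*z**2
12*x**2 + 4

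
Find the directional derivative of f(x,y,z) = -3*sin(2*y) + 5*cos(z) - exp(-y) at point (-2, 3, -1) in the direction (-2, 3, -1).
sqrt(14)*(-18*exp(3)*cos(6) - 5*exp(3)*sin(1) + 3)*exp(-3)/14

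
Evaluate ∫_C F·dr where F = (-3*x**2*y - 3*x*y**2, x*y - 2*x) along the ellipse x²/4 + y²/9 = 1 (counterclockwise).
6*pi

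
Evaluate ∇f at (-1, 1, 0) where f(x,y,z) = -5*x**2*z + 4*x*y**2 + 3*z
(4, -8, -2)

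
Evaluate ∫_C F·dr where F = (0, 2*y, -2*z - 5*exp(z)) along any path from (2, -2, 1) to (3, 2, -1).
10*sinh(1)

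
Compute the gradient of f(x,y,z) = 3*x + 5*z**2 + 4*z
(3, 0, 10*z + 4)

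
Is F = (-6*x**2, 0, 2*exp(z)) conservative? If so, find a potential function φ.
Yes, F is conservative. φ = -2*x**3 + 2*exp(z)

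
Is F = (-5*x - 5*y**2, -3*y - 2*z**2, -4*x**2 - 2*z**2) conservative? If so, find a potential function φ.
No, ∇×F = (4*z, 8*x, 10*y) ≠ 0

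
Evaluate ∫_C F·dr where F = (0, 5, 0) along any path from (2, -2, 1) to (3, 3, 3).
25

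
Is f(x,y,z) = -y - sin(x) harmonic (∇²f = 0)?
No, ∇²f = sin(x)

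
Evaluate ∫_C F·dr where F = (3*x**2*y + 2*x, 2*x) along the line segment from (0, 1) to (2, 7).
60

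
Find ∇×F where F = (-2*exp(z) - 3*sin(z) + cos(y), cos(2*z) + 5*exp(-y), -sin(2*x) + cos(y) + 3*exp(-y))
(-sin(y) + 2*sin(2*z) - 3*exp(-y), -2*exp(z) + 2*cos(2*x) - 3*cos(z), sin(y))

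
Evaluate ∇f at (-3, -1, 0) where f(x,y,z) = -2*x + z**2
(-2, 0, 0)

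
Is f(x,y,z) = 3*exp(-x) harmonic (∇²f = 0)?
No, ∇²f = 3*exp(-x)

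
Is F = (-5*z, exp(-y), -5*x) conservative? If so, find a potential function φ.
Yes, F is conservative. φ = -5*x*z - exp(-y)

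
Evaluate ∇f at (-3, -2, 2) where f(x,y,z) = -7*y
(0, -7, 0)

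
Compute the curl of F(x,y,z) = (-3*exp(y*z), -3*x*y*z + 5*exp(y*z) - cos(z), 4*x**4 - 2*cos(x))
(3*x*y - 5*y*exp(y*z) - sin(z), -16*x**3 - 3*y*exp(y*z) - 2*sin(x), 3*z*(-y + exp(y*z)))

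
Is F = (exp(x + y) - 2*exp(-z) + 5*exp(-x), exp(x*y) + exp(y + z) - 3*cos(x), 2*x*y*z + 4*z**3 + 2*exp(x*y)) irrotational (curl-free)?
No, ∇×F = (2*x*z + 2*x*exp(x*y) - exp(y + z), 2*(-y*(z + exp(x*y))*exp(z) + 1)*exp(-z), y*exp(x*y) - exp(x + y) + 3*sin(x))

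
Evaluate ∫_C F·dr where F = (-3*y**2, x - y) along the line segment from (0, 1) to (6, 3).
-76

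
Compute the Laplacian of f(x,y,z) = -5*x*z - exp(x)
-exp(x)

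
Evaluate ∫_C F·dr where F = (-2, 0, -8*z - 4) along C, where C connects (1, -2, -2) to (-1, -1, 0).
12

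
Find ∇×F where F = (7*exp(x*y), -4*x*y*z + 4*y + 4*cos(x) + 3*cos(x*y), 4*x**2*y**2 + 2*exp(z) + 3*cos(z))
(4*x*y*(2*x + 1), -8*x*y**2, -7*x*exp(x*y) - 4*y*z - 3*y*sin(x*y) - 4*sin(x))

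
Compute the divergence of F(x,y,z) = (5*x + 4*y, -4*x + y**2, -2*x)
2*y + 5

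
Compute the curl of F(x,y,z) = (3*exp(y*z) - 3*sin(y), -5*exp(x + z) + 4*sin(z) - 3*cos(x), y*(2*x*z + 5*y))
(2*x*z + 10*y + 5*exp(x + z) - 4*cos(z), y*(-2*z + 3*exp(y*z)), -3*z*exp(y*z) - 5*exp(x + z) + 3*sin(x) + 3*cos(y))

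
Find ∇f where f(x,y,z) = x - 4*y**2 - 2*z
(1, -8*y, -2)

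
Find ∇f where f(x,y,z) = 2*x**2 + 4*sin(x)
(4*x + 4*cos(x), 0, 0)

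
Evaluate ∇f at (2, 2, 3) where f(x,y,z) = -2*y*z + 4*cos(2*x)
(-8*sin(4), -6, -4)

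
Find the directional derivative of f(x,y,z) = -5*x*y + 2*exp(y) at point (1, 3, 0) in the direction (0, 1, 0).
-5 + 2*exp(3)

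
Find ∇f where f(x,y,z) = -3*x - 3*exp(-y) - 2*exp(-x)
(-3 + 2*exp(-x), 3*exp(-y), 0)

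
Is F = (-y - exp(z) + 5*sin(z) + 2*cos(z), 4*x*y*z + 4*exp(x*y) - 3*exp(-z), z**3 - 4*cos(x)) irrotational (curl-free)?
No, ∇×F = (-4*x*y - 3*exp(-z), -exp(z) - 4*sin(x) - 2*sin(z) + 5*cos(z), 4*y*z + 4*y*exp(x*y) + 1)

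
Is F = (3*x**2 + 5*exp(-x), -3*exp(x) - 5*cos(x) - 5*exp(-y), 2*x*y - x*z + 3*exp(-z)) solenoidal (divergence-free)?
No, ∇·F = 5*x - 3*exp(-z) + 5*exp(-y) - 5*exp(-x)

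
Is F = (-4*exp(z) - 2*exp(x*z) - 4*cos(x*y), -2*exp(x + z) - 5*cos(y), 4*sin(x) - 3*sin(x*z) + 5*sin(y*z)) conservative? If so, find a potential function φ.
No, ∇×F = (5*z*cos(y*z) + 2*exp(x + z), -2*x*exp(x*z) + 3*z*cos(x*z) - 4*exp(z) - 4*cos(x), -4*x*sin(x*y) - 2*exp(x + z)) ≠ 0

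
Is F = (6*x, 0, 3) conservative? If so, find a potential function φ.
Yes, F is conservative. φ = 3*x**2 + 3*z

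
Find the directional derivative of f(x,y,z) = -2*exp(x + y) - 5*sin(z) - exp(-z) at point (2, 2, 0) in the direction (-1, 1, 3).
-12*sqrt(11)/11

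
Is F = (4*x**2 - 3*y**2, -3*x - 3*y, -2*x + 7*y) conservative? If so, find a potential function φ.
No, ∇×F = (7, 2, 6*y - 3) ≠ 0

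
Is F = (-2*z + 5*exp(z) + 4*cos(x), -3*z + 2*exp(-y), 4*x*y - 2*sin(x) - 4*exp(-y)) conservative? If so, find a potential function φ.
No, ∇×F = (4*x + 3 + 4*exp(-y), -4*y + 5*exp(z) + 2*cos(x) - 2, 0) ≠ 0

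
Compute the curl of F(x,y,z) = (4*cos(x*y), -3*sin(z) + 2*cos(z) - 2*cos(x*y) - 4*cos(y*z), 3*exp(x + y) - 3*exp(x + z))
(-4*y*sin(y*z) + 3*exp(x + y) + 2*sin(z) + 3*cos(z), -3*exp(x + y) + 3*exp(x + z), (4*x + 2*y)*sin(x*y))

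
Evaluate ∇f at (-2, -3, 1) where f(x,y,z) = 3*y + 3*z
(0, 3, 3)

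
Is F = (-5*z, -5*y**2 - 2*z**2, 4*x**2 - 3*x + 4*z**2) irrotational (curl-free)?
No, ∇×F = (4*z, -8*x - 2, 0)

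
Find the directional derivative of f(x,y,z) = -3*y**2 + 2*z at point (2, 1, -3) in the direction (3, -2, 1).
sqrt(14)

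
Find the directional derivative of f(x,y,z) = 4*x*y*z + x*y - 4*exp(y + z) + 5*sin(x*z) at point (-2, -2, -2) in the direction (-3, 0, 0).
-14 + 10*cos(4)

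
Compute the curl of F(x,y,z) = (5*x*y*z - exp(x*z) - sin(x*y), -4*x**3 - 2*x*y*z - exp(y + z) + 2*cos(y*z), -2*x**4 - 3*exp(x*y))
(2*x*y - 3*x*exp(x*y) + 2*y*sin(y*z) + exp(y + z), 8*x**3 + 5*x*y - x*exp(x*z) + 3*y*exp(x*y), -12*x**2 - 5*x*z + x*cos(x*y) - 2*y*z)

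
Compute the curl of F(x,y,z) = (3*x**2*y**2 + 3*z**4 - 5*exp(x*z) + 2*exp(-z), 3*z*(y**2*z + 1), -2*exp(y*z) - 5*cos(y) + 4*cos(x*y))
(-4*x*sin(x*y) - 6*y**2*z - 2*z*exp(y*z) + 5*sin(y) - 3, -5*x*exp(x*z) + 4*y*sin(x*y) + 12*z**3 - 2*exp(-z), -6*x**2*y)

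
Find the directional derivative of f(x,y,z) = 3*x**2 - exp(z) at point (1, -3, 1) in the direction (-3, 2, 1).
sqrt(14)*(-18 - E)/14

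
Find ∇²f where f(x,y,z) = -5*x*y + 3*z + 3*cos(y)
-3*cos(y)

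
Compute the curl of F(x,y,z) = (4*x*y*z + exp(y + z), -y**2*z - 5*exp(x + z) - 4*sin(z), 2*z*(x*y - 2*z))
(2*x*z + y**2 + 5*exp(x + z) + 4*cos(z), 4*x*y - 2*y*z + exp(y + z), -4*x*z - 5*exp(x + z) - exp(y + z))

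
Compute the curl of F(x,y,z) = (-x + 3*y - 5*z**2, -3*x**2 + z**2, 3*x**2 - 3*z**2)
(-2*z, -6*x - 10*z, -6*x - 3)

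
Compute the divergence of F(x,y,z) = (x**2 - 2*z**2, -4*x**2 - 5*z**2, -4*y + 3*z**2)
2*x + 6*z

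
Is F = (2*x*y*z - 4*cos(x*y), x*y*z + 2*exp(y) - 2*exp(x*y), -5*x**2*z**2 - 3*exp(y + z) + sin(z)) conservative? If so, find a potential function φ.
No, ∇×F = (-x*y - 3*exp(y + z), 2*x*(y + 5*z**2), -2*x*z - 4*x*sin(x*y) + y*z - 2*y*exp(x*y)) ≠ 0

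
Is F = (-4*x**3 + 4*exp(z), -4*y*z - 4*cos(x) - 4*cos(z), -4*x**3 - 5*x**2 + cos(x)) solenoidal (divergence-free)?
No, ∇·F = -12*x**2 - 4*z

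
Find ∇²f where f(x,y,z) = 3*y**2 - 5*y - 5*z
6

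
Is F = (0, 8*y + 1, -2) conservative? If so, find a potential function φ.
Yes, F is conservative. φ = 4*y**2 + y - 2*z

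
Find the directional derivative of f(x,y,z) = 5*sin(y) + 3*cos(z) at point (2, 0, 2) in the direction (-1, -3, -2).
3*sqrt(14)*(-5 + 2*sin(2))/14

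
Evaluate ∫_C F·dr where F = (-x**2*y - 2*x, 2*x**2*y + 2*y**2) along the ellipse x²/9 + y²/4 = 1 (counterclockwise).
27*pi/2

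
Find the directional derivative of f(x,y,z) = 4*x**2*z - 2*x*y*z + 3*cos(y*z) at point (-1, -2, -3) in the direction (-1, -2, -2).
-10*sin(6)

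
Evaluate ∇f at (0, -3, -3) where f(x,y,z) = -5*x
(-5, 0, 0)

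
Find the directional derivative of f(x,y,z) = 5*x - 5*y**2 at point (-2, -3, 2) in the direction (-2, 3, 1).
40*sqrt(14)/7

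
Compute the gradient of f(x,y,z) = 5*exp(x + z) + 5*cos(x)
(5*exp(x + z) - 5*sin(x), 0, 5*exp(x + z))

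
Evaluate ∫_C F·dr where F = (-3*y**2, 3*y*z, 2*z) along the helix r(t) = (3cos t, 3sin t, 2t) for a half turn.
-27*pi/2 + 4*pi**2 + 108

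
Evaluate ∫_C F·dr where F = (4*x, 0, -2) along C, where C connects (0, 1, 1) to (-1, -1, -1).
6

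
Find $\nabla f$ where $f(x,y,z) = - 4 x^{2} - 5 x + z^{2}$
(-8*x - 5, 0, 2*z)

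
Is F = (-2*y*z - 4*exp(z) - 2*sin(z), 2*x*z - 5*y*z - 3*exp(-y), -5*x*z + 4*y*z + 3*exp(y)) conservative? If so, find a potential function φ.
No, ∇×F = (-2*x + 5*y + 4*z + 3*exp(y), -2*y + 5*z - 4*exp(z) - 2*cos(z), 4*z) ≠ 0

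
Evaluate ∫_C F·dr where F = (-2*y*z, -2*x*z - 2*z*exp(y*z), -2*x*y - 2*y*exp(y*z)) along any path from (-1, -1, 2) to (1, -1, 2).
8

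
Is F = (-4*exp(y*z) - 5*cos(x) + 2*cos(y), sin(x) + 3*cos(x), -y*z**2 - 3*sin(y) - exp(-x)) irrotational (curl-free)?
No, ∇×F = (-z**2 - 3*cos(y), -4*y*exp(y*z) - exp(-x), 4*z*exp(y*z) - 3*sin(x) + 2*sin(y) + cos(x))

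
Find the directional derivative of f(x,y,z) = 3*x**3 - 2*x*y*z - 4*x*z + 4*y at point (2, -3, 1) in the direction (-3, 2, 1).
-55*sqrt(14)/7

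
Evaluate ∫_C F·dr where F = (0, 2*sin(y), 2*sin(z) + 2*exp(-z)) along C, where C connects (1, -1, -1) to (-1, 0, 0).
-6 + 4*cos(1) + 2*E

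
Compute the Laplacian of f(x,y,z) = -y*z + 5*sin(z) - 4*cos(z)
-5*sin(z) + 4*cos(z)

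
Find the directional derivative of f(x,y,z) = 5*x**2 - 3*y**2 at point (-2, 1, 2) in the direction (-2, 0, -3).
40*sqrt(13)/13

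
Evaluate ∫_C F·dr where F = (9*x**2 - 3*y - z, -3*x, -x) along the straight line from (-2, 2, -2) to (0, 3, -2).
16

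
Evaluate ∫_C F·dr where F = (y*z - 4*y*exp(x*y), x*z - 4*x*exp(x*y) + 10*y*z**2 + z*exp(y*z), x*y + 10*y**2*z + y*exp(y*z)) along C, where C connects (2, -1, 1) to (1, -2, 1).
-exp(-1) + exp(-2) + 15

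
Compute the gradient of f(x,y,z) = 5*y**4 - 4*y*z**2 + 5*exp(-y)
(0, 20*y**3 - 4*z**2 - 5*exp(-y), -8*y*z)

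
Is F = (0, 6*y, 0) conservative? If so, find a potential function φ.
Yes, F is conservative. φ = 3*y**2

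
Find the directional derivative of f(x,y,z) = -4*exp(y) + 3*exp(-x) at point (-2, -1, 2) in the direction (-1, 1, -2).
sqrt(6)*(-4 + 3*exp(3))*exp(-1)/6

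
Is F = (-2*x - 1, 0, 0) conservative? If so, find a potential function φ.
Yes, F is conservative. φ = x*(-x - 1)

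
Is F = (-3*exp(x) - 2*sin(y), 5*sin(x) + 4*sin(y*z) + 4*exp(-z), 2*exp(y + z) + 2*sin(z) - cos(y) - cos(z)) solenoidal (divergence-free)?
No, ∇·F = 4*z*cos(y*z) - 3*exp(x) + 2*exp(y + z) + sin(z) + 2*cos(z)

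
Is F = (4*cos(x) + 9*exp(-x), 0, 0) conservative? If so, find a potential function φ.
Yes, F is conservative. φ = 4*sin(x) - 9*exp(-x)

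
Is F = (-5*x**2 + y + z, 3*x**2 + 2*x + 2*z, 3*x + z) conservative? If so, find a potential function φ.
No, ∇×F = (-2, -2, 6*x + 1) ≠ 0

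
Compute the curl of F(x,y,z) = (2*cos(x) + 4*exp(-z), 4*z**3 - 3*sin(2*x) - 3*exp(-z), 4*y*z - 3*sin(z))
(-12*z**2 + 4*z - 3*exp(-z), -4*exp(-z), -6*cos(2*x))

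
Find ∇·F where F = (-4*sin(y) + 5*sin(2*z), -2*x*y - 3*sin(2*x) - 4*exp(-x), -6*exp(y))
-2*x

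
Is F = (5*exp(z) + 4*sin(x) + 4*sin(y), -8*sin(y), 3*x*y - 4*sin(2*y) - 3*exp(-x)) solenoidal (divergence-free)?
No, ∇·F = 4*cos(x) - 8*cos(y)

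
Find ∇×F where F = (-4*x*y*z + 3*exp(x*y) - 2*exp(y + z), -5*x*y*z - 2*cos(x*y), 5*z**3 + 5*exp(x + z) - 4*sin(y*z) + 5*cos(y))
(5*x*y - 4*z*cos(y*z) - 5*sin(y), -4*x*y - 5*exp(x + z) - 2*exp(y + z), 4*x*z - 3*x*exp(x*y) - 5*y*z + 2*y*sin(x*y) + 2*exp(y + z))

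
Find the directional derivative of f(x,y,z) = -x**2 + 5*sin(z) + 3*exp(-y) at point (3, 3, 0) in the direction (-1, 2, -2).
-4/3 - 2*exp(-3)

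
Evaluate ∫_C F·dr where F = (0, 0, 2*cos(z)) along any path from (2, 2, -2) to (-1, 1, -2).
0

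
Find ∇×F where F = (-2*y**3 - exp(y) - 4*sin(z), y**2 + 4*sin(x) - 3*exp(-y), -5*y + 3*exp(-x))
(-5, -4*cos(z) + 3*exp(-x), 6*y**2 + exp(y) + 4*cos(x))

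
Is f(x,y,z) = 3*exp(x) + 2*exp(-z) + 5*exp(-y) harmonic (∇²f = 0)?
No, ∇²f = 3*exp(x) + 2*exp(-z) + 5*exp(-y)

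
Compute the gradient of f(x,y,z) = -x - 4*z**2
(-1, 0, -8*z)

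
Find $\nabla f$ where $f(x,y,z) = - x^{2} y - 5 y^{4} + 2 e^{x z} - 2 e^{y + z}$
(-2*x*y + 2*z*exp(x*z), -x**2 - 20*y**3 - 2*exp(y + z), 2*x*exp(x*z) - 2*exp(y + z))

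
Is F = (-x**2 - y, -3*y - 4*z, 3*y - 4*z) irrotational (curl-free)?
No, ∇×F = (7, 0, 1)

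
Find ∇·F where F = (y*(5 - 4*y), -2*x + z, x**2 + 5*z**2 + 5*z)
10*z + 5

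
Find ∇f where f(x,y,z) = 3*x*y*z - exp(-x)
(3*y*z + exp(-x), 3*x*z, 3*x*y)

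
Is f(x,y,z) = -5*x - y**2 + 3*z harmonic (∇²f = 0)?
No, ∇²f = -2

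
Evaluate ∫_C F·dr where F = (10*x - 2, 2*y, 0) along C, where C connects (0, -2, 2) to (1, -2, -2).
3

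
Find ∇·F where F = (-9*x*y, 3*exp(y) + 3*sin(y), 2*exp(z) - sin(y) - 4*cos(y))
-9*y + 3*exp(y) + 2*exp(z) + 3*cos(y)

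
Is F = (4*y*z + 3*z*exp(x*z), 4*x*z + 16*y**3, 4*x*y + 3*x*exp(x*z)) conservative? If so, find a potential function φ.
Yes, F is conservative. φ = 4*x*y*z + 4*y**4 + 3*exp(x*z)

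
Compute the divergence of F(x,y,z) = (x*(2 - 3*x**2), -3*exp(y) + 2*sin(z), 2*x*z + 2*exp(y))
-9*x**2 + 2*x - 3*exp(y) + 2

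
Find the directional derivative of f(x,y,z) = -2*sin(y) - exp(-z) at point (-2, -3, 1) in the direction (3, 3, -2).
-sqrt(22)*(3*E*cos(3) + 1)*exp(-1)/11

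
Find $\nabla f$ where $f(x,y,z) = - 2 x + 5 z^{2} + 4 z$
(-2, 0, 10*z + 4)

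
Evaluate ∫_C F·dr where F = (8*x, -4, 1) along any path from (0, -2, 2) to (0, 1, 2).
-12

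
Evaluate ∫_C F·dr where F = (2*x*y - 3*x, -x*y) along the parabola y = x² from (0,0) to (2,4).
-54/5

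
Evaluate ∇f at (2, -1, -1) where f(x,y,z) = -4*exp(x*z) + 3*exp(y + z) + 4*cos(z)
(4*exp(-2), 3*exp(-2), -5*exp(-2) + 4*sin(1))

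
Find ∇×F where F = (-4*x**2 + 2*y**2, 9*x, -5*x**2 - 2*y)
(-2, 10*x, 9 - 4*y)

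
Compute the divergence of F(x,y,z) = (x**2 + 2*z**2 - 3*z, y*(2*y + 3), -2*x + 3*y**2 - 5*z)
2*x + 4*y - 2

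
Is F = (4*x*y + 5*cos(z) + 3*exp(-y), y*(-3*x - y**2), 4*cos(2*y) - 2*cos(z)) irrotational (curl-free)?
No, ∇×F = (-8*sin(2*y), -5*sin(z), -4*x - 3*y + 3*exp(-y))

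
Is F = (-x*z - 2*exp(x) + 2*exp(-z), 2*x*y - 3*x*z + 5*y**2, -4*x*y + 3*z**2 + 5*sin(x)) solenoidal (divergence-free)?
No, ∇·F = 2*x + 10*y + 5*z - 2*exp(x)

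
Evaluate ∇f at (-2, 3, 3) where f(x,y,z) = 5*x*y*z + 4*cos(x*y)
(12*sin(6) + 45, -30 - 8*sin(6), -30)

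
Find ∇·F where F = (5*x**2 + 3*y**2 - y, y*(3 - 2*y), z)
10*x - 4*y + 4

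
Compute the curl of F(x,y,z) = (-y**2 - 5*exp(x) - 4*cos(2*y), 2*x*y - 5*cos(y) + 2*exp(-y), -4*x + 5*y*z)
(5*z, 4, 4*y - 8*sin(2*y))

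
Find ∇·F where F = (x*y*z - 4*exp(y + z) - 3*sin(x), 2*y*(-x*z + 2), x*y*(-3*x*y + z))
x*y - 2*x*z + y*z - 3*cos(x) + 4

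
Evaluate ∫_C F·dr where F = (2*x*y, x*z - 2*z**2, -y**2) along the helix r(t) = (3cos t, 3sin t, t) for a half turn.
3*pi*(3*pi + 10)/4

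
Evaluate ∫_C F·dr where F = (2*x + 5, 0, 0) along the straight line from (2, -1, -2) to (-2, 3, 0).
-20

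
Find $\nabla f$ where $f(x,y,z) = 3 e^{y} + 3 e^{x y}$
(3*y*exp(x*y), 3*x*exp(x*y) + 3*exp(y), 0)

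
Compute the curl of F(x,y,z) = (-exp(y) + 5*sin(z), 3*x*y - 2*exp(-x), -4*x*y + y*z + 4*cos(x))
(-4*x + z, 4*y + 4*sin(x) + 5*cos(z), 3*y + exp(y) + 2*exp(-x))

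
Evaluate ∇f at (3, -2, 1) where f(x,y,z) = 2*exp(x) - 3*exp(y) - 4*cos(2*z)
(2*exp(3), -3*exp(-2), 8*sin(2))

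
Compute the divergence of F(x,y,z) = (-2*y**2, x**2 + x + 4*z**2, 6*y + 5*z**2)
10*z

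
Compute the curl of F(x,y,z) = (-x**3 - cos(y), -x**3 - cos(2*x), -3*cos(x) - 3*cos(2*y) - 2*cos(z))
(6*sin(2*y), -3*sin(x), -3*x**2 + 2*sin(2*x) - sin(y))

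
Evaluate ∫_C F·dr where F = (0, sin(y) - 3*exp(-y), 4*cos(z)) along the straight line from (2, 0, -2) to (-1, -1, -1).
-4*sin(1) - 2 - cos(1) + 4*sin(2) + 3*E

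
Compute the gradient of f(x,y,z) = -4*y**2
(0, -8*y, 0)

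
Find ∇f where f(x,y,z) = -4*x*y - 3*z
(-4*y, -4*x, -3)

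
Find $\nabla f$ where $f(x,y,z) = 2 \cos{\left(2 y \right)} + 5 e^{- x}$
(-5*exp(-x), -4*sin(2*y), 0)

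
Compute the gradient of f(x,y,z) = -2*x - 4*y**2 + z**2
(-2, -8*y, 2*z)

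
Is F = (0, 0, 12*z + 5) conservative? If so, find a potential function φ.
Yes, F is conservative. φ = z*(6*z + 5)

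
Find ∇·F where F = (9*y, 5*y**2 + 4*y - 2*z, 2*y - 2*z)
10*y + 2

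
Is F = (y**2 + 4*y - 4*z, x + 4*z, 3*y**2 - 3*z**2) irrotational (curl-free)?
No, ∇×F = (6*y - 4, -4, -2*y - 3)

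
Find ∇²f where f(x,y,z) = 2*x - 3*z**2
-6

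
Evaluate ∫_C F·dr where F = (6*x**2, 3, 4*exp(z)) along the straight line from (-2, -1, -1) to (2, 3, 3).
-4*exp(-1) + 44 + 4*exp(3)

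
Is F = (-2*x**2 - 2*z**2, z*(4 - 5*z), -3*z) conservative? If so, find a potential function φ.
No, ∇×F = (10*z - 4, -4*z, 0) ≠ 0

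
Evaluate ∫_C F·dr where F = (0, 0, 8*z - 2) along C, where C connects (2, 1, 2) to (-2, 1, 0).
-12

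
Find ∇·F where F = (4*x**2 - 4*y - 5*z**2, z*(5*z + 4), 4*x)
8*x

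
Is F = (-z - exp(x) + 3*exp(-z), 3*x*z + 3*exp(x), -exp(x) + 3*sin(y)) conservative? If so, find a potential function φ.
No, ∇×F = (-3*x + 3*cos(y), exp(x) - 1 - 3*exp(-z), 3*z + 3*exp(x)) ≠ 0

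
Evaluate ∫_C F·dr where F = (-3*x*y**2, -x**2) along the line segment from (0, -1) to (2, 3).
-82/3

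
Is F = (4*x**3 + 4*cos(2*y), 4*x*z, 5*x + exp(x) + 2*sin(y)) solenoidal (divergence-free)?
No, ∇·F = 12*x**2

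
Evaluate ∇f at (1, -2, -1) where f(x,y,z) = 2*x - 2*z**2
(2, 0, 4)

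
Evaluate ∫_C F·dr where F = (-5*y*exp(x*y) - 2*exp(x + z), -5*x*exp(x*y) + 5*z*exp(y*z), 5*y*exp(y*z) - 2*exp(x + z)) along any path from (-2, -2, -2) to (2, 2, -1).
(-5*exp(8) - 2*exp(5) + 2 + 5*exp(2))*exp(-4)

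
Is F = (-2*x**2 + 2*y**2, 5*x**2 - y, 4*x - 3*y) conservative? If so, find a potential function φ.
No, ∇×F = (-3, -4, 10*x - 4*y) ≠ 0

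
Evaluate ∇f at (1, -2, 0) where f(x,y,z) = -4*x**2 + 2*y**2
(-8, -8, 0)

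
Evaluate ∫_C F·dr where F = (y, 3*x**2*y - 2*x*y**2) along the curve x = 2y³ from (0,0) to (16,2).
1096/3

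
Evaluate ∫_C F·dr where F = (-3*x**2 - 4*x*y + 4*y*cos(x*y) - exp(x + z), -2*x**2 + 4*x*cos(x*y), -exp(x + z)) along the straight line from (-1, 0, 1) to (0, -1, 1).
-E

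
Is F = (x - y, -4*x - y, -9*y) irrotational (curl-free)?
No, ∇×F = (-9, 0, -3)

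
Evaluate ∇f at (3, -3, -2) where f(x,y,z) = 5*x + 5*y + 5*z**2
(5, 5, -20)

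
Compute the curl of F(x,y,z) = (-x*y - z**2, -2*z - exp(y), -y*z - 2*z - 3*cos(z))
(2 - z, -2*z, x)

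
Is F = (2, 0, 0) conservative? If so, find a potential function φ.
Yes, F is conservative. φ = 2*x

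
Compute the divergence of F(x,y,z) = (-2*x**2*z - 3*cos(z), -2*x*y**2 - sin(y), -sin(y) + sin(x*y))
-4*x*y - 4*x*z - cos(y)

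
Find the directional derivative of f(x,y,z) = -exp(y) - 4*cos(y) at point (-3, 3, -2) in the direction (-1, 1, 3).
sqrt(11)*(-exp(3) + 4*sin(3))/11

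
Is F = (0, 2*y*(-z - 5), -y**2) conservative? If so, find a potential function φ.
Yes, F is conservative. φ = y**2*(-z - 5)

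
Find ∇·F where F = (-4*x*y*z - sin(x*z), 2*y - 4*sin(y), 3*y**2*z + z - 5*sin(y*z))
3*y**2 - 4*y*z - 5*y*cos(y*z) - z*cos(x*z) - 4*cos(y) + 3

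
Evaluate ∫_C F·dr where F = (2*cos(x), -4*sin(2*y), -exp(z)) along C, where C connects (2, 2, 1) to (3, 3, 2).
-exp(2) - 2*sin(2) + 2*sin(3) - 2*cos(4) + 2*cos(6) + E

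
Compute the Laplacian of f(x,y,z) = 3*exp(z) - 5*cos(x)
3*exp(z) + 5*cos(x)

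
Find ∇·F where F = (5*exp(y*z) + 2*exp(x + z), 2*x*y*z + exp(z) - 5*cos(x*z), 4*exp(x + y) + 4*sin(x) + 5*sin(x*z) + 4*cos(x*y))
2*x*z + 5*x*cos(x*z) + 2*exp(x + z)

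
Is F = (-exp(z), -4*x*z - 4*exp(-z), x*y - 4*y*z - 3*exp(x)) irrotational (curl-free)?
No, ∇×F = (5*x - 4*z - 4*exp(-z), -y + 3*exp(x) - exp(z), -4*z)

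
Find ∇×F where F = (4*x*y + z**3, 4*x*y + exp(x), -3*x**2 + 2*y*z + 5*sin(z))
(2*z, 6*x + 3*z**2, -4*x + 4*y + exp(x))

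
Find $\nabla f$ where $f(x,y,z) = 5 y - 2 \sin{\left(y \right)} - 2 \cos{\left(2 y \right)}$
(0, 4*sin(2*y) - 2*cos(y) + 5, 0)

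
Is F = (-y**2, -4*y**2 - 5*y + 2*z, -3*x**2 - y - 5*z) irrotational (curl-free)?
No, ∇×F = (-3, 6*x, 2*y)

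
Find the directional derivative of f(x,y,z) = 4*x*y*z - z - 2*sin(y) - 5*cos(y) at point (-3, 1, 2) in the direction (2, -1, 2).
-5*sin(1)/3 + 2*cos(1)/3 + 14/3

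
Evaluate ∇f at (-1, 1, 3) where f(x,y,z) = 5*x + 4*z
(5, 0, 4)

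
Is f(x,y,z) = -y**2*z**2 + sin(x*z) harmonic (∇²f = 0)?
No, ∇²f = -x**2*sin(x*z) - 2*y**2 - z**2*sin(x*z) - 2*z**2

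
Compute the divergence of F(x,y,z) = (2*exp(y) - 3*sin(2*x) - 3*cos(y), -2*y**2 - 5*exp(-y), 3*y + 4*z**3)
-4*y + 12*z**2 - 6*cos(2*x) + 5*exp(-y)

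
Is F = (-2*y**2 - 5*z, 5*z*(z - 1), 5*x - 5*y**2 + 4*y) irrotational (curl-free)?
No, ∇×F = (-10*y - 10*z + 9, -10, 4*y)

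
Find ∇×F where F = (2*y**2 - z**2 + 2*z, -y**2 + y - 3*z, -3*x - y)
(2, 5 - 2*z, -4*y)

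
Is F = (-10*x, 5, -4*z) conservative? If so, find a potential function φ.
Yes, F is conservative. φ = -5*x**2 + 5*y - 2*z**2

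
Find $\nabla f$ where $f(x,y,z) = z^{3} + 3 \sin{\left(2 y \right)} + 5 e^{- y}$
(0, 6*cos(2*y) - 5*exp(-y), 3*z**2)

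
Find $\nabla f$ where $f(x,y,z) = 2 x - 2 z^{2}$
(2, 0, -4*z)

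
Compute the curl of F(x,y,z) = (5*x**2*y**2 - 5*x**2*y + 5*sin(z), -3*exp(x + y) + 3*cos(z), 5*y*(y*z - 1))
(10*y*z + 3*sin(z) - 5, 5*cos(z), -10*x**2*y + 5*x**2 - 3*exp(x + y))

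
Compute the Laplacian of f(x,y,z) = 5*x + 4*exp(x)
4*exp(x)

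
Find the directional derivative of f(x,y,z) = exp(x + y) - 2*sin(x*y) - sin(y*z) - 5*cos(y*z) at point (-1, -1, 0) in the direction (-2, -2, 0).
-sqrt(2)*(1 + 2*exp(2)*cos(1))*exp(-2)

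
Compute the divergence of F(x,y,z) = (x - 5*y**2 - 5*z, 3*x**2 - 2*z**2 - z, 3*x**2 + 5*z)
6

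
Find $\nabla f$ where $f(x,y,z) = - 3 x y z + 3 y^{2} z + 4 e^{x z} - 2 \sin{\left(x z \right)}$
(z*(-3*y + 4*exp(x*z) - 2*cos(x*z)), 3*z*(-x + 2*y), -3*x*y + 4*x*exp(x*z) - 2*x*cos(x*z) + 3*y**2)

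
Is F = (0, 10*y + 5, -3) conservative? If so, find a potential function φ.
Yes, F is conservative. φ = 5*y**2 + 5*y - 3*z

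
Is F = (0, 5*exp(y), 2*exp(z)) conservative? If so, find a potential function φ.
Yes, F is conservative. φ = 5*exp(y) + 2*exp(z)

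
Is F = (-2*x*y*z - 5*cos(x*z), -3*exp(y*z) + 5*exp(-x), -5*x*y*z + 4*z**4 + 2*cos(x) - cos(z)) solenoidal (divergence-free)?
No, ∇·F = -5*x*y - 2*y*z + 16*z**3 - 3*z*exp(y*z) + 5*z*sin(x*z) + sin(z)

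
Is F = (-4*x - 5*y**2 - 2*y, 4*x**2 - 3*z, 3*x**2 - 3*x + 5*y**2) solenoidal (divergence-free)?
No, ∇·F = -4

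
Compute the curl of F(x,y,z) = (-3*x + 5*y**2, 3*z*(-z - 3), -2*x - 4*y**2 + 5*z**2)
(-8*y + 6*z + 9, 2, -10*y)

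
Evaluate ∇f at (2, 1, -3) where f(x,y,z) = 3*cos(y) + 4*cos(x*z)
(-12*sin(6), -3*sin(1), 8*sin(6))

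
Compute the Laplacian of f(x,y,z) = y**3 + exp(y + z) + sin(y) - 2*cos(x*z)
2*x**2*cos(x*z) + 6*y + 2*z**2*cos(x*z) + 2*exp(y + z) - sin(y)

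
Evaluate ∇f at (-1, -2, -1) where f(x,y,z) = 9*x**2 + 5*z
(-18, 0, 5)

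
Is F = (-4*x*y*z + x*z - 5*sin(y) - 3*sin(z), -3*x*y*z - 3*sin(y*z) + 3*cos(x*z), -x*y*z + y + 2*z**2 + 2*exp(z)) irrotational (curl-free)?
No, ∇×F = (3*x*y - x*z + 3*x*sin(x*z) + 3*y*cos(y*z) + 1, -4*x*y + x + y*z - 3*cos(z), 4*x*z - 3*y*z - 3*z*sin(x*z) + 5*cos(y))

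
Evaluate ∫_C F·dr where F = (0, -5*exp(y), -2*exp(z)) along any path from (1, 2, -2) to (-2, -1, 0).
-2 - 5*exp(-1) + 2*exp(-2) + 5*exp(2)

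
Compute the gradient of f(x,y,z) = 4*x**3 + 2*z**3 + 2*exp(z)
(12*x**2, 0, 6*z**2 + 2*exp(z))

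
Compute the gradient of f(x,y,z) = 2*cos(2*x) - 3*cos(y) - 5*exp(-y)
(-4*sin(2*x), 3*sin(y) + 5*exp(-y), 0)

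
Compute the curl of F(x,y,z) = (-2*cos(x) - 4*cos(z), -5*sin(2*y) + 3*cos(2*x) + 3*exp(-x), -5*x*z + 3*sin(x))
(0, 5*z + 4*sin(z) - 3*cos(x), -6*sin(2*x) - 3*exp(-x))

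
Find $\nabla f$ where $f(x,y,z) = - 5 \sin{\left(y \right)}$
(0, -5*cos(y), 0)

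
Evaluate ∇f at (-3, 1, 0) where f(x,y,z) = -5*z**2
(0, 0, 0)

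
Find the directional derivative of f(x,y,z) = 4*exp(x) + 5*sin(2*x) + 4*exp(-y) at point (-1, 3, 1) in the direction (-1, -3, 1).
2*sqrt(11)*(-2*exp(2) + 6 - 5*exp(3)*cos(2))*exp(-3)/11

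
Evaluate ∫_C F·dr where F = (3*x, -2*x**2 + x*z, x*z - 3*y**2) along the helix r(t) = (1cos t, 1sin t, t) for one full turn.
pi*(-3 + pi)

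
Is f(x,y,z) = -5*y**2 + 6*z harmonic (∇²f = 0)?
No, ∇²f = -10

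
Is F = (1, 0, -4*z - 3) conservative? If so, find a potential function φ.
Yes, F is conservative. φ = x - 2*z**2 - 3*z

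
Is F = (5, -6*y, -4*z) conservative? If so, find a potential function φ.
Yes, F is conservative. φ = 5*x - 3*y**2 - 2*z**2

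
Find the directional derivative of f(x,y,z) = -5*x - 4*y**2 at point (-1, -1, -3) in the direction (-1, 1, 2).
13*sqrt(6)/6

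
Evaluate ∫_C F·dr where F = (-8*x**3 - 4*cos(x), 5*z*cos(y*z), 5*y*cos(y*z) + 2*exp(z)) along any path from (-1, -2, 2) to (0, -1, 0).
-2*exp(2) + 5*sin(4) - 4*sin(1) + 4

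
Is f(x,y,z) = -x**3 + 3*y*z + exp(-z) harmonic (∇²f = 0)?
No, ∇²f = -6*x + exp(-z)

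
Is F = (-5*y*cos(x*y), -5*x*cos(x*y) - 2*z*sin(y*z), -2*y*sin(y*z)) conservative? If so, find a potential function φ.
Yes, F is conservative. φ = -5*sin(x*y) + 2*cos(y*z)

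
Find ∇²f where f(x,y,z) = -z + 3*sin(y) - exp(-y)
-3*sin(y) - exp(-y)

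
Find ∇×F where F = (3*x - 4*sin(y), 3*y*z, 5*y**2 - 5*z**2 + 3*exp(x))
(7*y, -3*exp(x), 4*cos(y))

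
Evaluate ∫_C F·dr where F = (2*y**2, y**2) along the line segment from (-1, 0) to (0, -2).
0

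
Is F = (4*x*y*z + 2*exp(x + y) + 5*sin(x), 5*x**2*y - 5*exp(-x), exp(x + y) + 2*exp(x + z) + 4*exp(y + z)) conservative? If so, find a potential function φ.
No, ∇×F = (exp(x + y) + 4*exp(y + z), 4*x*y - exp(x + y) - 2*exp(x + z), 10*x*y - 4*x*z - 2*exp(x + y) + 5*exp(-x)) ≠ 0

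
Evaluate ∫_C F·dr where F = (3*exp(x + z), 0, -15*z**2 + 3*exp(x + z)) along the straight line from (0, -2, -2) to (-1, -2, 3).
-175 + 6*sinh(2)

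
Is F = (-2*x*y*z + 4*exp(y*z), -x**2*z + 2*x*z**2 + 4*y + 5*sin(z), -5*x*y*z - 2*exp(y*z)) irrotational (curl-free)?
No, ∇×F = (x**2 - 9*x*z - 2*z*exp(y*z) - 5*cos(z), y*(-2*x + 5*z + 4*exp(y*z)), 2*z*(z - 2*exp(y*z)))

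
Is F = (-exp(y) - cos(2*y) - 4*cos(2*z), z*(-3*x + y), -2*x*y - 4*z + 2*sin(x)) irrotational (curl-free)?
No, ∇×F = (x - y, 2*y + 8*sin(2*z) - 2*cos(x), -3*z + exp(y) - 2*sin(2*y))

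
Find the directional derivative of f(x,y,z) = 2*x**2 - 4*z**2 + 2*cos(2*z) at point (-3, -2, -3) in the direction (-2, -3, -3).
-6*sqrt(22)*(sin(6) + 4)/11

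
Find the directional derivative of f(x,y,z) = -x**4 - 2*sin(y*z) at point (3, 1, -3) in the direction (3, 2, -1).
sqrt(14)*(-162/7 + cos(3))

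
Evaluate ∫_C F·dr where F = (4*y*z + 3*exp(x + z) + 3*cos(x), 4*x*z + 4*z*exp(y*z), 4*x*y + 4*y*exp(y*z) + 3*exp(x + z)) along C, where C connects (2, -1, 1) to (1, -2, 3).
-3*exp(3) - 16 - 3*sin(2) - 4*exp(-1) + 4*exp(-6) + 3*sin(1) + 3*exp(4)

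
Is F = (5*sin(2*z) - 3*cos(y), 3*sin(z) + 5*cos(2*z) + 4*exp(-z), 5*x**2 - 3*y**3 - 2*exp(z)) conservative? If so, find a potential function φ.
No, ∇×F = (-9*y**2 + 10*sin(2*z) - 3*cos(z) + 4*exp(-z), -10*x + 10*cos(2*z), -3*sin(y)) ≠ 0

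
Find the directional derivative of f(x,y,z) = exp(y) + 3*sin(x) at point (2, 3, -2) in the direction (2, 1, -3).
sqrt(14)*(6*cos(2) + exp(3))/14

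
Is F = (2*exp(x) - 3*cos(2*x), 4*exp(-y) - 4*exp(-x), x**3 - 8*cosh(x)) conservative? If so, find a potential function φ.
No, ∇×F = (0, -3*x**2 + 8*sinh(x), 4*exp(-x)) ≠ 0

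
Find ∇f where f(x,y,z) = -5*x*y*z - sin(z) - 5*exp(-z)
(-5*y*z, -5*x*z, -5*x*y - cos(z) + 5*exp(-z))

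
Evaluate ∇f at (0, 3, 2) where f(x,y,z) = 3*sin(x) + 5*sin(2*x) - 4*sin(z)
(13, 0, -4*cos(2))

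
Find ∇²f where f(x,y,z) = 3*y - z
0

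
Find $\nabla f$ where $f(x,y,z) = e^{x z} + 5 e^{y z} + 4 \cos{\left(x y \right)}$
(-4*y*sin(x*y) + z*exp(x*z), -4*x*sin(x*y) + 5*z*exp(y*z), x*exp(x*z) + 5*y*exp(y*z))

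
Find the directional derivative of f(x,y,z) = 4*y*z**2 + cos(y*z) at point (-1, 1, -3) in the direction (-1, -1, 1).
4*sqrt(3)*(-15 + sin(3))/3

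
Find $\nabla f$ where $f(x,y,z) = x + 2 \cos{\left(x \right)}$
(1 - 2*sin(x), 0, 0)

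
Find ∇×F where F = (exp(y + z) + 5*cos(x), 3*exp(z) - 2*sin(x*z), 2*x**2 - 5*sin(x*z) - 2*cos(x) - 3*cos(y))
(2*x*cos(x*z) - 3*exp(z) + 3*sin(y), -4*x + 5*z*cos(x*z) + exp(y + z) - 2*sin(x), -2*z*cos(x*z) - exp(y + z))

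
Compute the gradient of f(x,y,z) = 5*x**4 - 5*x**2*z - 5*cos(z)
(10*x*(2*x**2 - z), 0, -5*x**2 + 5*sin(z))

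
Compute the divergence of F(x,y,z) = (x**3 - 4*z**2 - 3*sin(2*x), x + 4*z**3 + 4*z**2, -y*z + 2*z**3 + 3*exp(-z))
3*x**2 - y + 6*z**2 - 6*cos(2*x) - 3*exp(-z)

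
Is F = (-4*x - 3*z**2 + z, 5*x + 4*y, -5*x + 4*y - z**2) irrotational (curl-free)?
No, ∇×F = (4, 6 - 6*z, 5)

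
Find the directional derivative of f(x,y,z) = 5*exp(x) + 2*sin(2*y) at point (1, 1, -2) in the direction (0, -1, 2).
-4*sqrt(5)*cos(2)/5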